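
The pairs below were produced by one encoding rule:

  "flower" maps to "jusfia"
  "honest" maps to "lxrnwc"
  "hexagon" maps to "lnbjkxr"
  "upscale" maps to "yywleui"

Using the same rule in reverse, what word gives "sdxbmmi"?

outside

Shifts by position in flower: pos 0: f→j (+4), pos 1: l→u (+9), pos 2: o→s (+4), pos 3: w→f (+9) — repeating every 2. A repeating key of period 2 is used — shifts +4, +9 over and over.
Undoing it on sdxbmmi: s−4=o, d−9=u, x−4=t, b−9=s, m−4=i, m−9=d, i−4=e.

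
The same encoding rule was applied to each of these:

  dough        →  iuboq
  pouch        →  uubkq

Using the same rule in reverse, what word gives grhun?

blame

The shift increases by 1 at each position, starting from +5: 5, 6, 7, ….
Undoing it on grhun: g−5=b, r−6=l, h−7=a, u−8=m, n−9=e.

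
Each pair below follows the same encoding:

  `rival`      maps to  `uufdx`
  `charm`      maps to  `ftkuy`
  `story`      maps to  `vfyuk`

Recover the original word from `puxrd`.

minor

The shifts repeat in a cycle of length 3: positions 0,1,… shift by +3, +12, +10, then the pattern repeats.
Reversing it on puxrd: p−3=m, u−12=i, x−10=n, r−3=o, d−12=r.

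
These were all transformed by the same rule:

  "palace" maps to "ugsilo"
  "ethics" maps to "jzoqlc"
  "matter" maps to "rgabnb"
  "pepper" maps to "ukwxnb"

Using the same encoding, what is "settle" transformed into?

xkabuo

In palace: p→u is +5, a→g is +6, l→s is +7, a→i is +8 — the shift increases by 1 each position. Each letter shifts forward by (position + 5), i.e. 5, 6, 7, … — the shift grows by one for each successive letter.
On settle: s+5=x, e+6=k, t+7=a, t+8=b, l+9=u, e+10=o.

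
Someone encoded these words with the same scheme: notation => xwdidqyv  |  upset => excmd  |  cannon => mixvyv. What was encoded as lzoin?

bread

Shifts by position in notation: pos 0: n→x (+10), pos 1: o→w (+8), pos 2: t→d (+10), pos 3: a→i (+8) — repeating every 2. The shifts repeat in a cycle of length 2: positions 0,1,… shift by +10, +8, then the pattern repeats.
Reversing it on lzoin: l−10=b, z−8=r, o−10=e, i−8=a, n−10=d.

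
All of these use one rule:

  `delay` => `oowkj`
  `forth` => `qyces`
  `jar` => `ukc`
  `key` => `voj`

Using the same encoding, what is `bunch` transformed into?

meyns

The shift depends on letter class: consonant d→o is +11, but vowel e→o is +10. Vowels shift forward by 10 and consonants shift forward by 11.
Applying it to bunch: b(cons)+11=m, u(vowel)+10=e, n(cons)+11=y, c(cons)+11=n, h(cons)+11=s.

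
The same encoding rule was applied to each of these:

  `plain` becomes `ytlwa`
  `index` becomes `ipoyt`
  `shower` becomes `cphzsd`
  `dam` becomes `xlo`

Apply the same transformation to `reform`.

The output letters match the input read backwards, each shifted +11: plain reversed is nialp. Read the word backwards and shift each letter +11.
For reform: reverse → mrofer; then shift: m+11=x, r+11=c, o+11=z, f+11=q, e+11=p, r+11=c.

xczqpc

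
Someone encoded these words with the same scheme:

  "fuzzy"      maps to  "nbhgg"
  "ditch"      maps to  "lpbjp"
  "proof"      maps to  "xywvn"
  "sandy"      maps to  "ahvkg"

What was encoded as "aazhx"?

strap

Shifts by position in fuzzy: pos 0: f→n (+8), pos 1: u→b (+7), pos 2: z→h (+8), pos 3: z→g (+7) — repeating every 2. It's a Vigenère-style cipher with numeric key [8,7]: position i shifts by key[i mod 2].
Undoing it on aazhx: a−8=s, a−7=t, z−8=r, h−7=a, x−8=p.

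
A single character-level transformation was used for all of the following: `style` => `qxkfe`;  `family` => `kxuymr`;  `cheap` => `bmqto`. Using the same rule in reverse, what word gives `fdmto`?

chart

Two steps: reverse the string, then apply a Caesar shift of +12.
Undoing it on fdmto: shift back: f−12=t, d−12=r, m−12=a, t−12=h, o−12=c → trahc; then reverse → chart.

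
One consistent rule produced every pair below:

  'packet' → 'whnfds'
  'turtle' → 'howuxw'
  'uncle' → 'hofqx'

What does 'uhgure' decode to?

Read the word backwards and shift each letter +3.
Undoing it on uhgure: shift back: u−3=r, h−3=e, g−3=d, u−3=r, r−3=o, e−3=b → redrob; then reverse → border.

border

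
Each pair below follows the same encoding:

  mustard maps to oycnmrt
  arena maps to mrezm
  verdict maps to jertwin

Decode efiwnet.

m(12)→o(14) and u(20)→y(24) fit y≡11x+12 (mod 26); the inverse of 11 mod 26 is 19. Each letter's alphabet position (a=0..z=25) is mapped through 11·x+12 mod 26 — an affine cipher.
Undoing it on efiwnet: e(4)→19·(4−12)≡4=e; f(5)→19·(5−12)≡23=x; i(8)→19·(8−12)≡2=c; w(22)→19·(22−12)≡8=i; n(13)→19·(13−12)≡19=t; e(4)→19·(4−12)≡4=e; t(19)→19·(19−12)≡3=d (all mod 26).

excited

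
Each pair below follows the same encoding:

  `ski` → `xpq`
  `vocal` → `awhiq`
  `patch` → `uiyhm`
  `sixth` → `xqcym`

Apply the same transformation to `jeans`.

omisx

The rule splits by letter class: vowels +8, consonants +5.
For jeans: j(cons)+5=o, e(vowel)+8=m, a(vowel)+8=i, n(cons)+5=s, s(cons)+5=x.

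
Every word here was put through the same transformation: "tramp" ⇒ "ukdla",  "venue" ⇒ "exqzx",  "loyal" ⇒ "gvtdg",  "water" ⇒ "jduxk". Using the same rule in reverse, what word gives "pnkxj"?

screw

This is an affine cipher: with a=0,…,z=25, each position x becomes (5x+3) mod 26.
Reversing it on pnkxj: p(15)→21·(15−3)≡18=s; n(13)→21·(13−3)≡2=c; k(10)→21·(10−3)≡17=r; x(23)→21·(23−3)≡4=e; j(9)→21·(9−3)≡22=w (all mod 26).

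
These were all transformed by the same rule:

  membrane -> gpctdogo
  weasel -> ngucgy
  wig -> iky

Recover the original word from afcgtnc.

The output letters match the input read backwards, each shifted +2: membrane reversed is enarbmem. The word is reversed, then every letter is shifted forward by 2.
Undoing it on afcgtnc: shift back: a−2=y, f−2=d, c−2=a, g−2=e, t−2=r, n−2=l, c−2=a → ydaerla; then reverse → already.

already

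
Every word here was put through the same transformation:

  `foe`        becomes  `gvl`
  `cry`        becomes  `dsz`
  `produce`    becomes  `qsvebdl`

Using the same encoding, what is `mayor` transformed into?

Vowels shift forward by 7 and consonants shift forward by 1.
On mayor: m(cons)+1=n, a(vowel)+7=h, y(cons)+1=z, o(vowel)+7=v, r(cons)+1=s.

nhzvs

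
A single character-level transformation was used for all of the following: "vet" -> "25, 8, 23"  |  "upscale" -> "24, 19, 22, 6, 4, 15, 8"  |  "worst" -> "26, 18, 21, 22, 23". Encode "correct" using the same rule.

The number is (letter's place in the alphabet, a=1) + 3.
On correct: c=3→6, o=15→18, r=18→21, r=18→21, e=5→8, c=3→6, t=20→23.

6, 18, 21, 21, 8, 6, 23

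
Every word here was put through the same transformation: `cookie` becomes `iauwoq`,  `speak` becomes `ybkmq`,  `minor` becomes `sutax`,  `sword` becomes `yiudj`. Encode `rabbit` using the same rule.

It's a Vigenère-style cipher with numeric key [6,12]: position i shifts by key[i mod 2].
Applying it to rabbit: r+6=x, a+12=m, b+6=h, b+12=n, i+6=o, t+12=f.

xmhnof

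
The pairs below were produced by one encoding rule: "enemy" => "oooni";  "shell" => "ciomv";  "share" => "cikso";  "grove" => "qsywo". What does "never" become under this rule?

xfffb

Shifts by position in enemy: pos 0: e→o (+10), pos 1: n→o (+1), pos 2: e→o (+10), pos 3: m→n (+1) — repeating every 2. A repeating key of period 2 is used — shifts +10, +1 over and over.
For never: n+10=x, e+1=f, v+10=f, e+1=f, r+10=b.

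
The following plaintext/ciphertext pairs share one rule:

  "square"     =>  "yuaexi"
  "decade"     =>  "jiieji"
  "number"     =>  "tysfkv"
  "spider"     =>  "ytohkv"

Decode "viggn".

Shifts by position in square: pos 0: s→y (+6), pos 1: q→u (+4), pos 2: u→a (+6), pos 3: a→e (+4) — repeating every 2. A repeating key of period 2 is used — shifts +6, +4 over and over.
Decoding viggn: v−6=p, i−4=e, g−6=a, g−4=c, n−6=h.

peach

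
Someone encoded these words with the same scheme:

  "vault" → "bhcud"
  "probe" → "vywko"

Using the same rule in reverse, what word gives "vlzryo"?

In vault: v→b is +6, a→h is +7, u→c is +8, l→u is +9 — the shift increases by 1 each position. Each letter shifts forward by (position + 6), i.e. 6, 7, 8, … — the shift grows by one for each successive letter.
Reversing it on vlzryo: v−6=p, l−7=e, z−8=r, r−9=i, y−10=o, o−11=d.

period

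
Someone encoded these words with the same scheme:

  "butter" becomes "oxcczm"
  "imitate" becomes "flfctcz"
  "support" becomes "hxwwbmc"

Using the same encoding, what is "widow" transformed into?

nfebn

b(1)→o(14) and u(20)→x(23) fit y≡21x+19 (mod 26); the inverse of 21 mod 26 is 5. This is an affine cipher: with a=0,…,z=25, each position x becomes (21x+19) mod 26.
For widow: w(22)→21·22+19≡13=n; i(8)→21·8+19≡5=f; d(3)→21·3+19≡4=e; o(14)→21·14+19≡1=b; w(22)→21·22+19≡13=n (all mod 26).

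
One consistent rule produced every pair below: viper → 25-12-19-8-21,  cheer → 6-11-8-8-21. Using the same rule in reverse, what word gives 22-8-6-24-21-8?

v is letter #22 and maps to 25: an offset of 3. Letters become their 1-based position plus 3 (so a→4, b→5, …).
Reversing it on 22-8-6-24-21-8: 22→(22−3)÷1=19=s, 8→(8−3)÷1=5=e, 6→(6−3)÷1=3=c, 24→(24−3)÷1=21=u, 21→(21−3)÷1=18=r, 8→(8−3)÷1=5=e.

secure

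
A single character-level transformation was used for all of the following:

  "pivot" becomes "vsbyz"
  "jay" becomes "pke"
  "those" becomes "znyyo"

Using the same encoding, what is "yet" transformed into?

eoz

Two shifts are in play — +10 for a/e/i/o/u, +6 for every other letter.
On yet: y(cons)+6=e, e(vowel)+10=o, t(cons)+6=z.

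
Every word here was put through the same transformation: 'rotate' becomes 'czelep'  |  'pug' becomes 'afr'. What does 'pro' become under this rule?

Compare letters: r→c is +11, o→z is +11, t→e is +11 — a constant shift. It's a constant shift of +11 (ROT11).
Applying it to pro: p+11=a, r+11=c, o+11=z.

acz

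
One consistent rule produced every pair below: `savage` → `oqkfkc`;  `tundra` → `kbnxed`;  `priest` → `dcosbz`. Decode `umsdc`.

stick

The output letters match the input read backwards, each shifted +10: savage reversed is egavas. The word is reversed, then every letter is shifted forward by 10.
Decoding umsdc: shift back: u−10=k, m−10=c, s−10=i, d−10=t, c−10=s → kcits; then reverse → stick.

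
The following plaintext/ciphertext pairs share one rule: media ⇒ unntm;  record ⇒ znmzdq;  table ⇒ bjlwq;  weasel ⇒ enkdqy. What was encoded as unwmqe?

member

Letter i (0-indexed) is shifted by i+8, so successive shifts are 8, 9, 10, ….
Undoing it on unwmqe: u−8=m, n−9=e, w−10=m, m−11=b, q−12=e, e−13=r.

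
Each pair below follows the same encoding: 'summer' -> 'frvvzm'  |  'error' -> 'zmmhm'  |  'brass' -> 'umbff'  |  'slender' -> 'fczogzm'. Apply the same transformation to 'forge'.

Treating letters as 0–25, the rule is x ↦ 19x + 1 (mod 26).
Applying it to forge: f(5)→19·5+1≡18=s; o(14)→19·14+1≡7=h; r(17)→19·17+1≡12=m; g(6)→19·6+1≡11=l; e(4)→19·4+1≡25=z (all mod 26).

shmlz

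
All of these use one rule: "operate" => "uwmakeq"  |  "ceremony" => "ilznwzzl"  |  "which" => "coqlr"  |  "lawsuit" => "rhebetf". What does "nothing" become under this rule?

Each letter shifts forward by (position + 6), i.e. 6, 7, 8, … — the shift grows by one for each successive letter.
For nothing: n+6=t, o+7=v, t+8=b, h+9=q, i+10=s, n+11=y, g+12=s.

tvbqsys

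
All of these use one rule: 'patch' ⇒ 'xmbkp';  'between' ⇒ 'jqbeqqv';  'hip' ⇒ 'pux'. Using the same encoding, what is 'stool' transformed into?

abaat

The shift depends on letter class: consonant p→x is +8, but vowel a→m is +12. Vowels shift forward by 12 and consonants shift forward by 8.
On stool: s(cons)+8=a, t(cons)+8=b, o(vowel)+12=a, o(vowel)+12=a, l(cons)+8=t.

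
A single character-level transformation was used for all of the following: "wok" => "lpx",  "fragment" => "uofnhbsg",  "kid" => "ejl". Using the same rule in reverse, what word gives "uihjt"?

Read the word backwards and shift each letter +1.
Undoing it on uihjt: shift back: u−1=t, i−1=h, h−1=g, j−1=i, t−1=s → thgis; then reverse → sight.

sight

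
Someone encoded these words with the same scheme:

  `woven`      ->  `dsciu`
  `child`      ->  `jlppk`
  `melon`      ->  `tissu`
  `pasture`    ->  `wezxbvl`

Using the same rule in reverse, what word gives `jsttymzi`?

It's a Vigenère-style cipher with numeric key [7,4]: position i shifts by key[i mod 2].
Undoing it on jsttymzi: j−7=c, s−4=o, t−7=m, t−4=p, y−7=r, m−4=i, z−7=s, i−4=e.

comprise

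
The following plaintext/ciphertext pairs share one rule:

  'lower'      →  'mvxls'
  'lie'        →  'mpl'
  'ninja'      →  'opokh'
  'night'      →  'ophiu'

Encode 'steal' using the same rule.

The shift depends on letter class: consonant l→m is +1, but vowel o→v is +7. The rule splits by letter class: vowels +7, consonants +1.
Applying it to steal: s(cons)+1=t, t(cons)+1=u, e(vowel)+7=l, a(vowel)+7=h, l(cons)+1=m.

tulhm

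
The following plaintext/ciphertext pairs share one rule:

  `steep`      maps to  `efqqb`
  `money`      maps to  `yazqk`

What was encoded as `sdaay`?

Compare letters: s→e is +12, t→f is +12, e→q is +12 — a constant shift. Each letter is shifted forward by 12 in the alphabet (a Caesar shift of +12).
Undoing it on sdaay: s−12=g, d−12=r, a−12=o, a−12=o, y−12=m.

groom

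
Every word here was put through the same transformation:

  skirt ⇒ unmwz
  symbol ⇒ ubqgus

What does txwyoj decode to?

The shift increases by 1 at each position, starting from +2: 2, 3, 4, ….
Undoing it on txwyoj: t−2=r, x−3=u, w−4=s, y−5=t, o−6=i, j−7=c.

rustic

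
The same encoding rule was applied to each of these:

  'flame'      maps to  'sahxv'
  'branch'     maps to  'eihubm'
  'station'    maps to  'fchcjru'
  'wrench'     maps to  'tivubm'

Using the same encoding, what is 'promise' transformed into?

oirxjfv

Each letter's alphabet position (a=0..z=25) is mapped through 23·x+7 mod 26 — an affine cipher.
For promise: p(15)→23·15+7≡14=o; r(17)→23·17+7≡8=i; o(14)→23·14+7≡17=r; m(12)→23·12+7≡23=x; i(8)→23·8+7≡9=j; s(18)→23·18+7≡5=f; e(4)→23·4+7≡21=v (all mod 26).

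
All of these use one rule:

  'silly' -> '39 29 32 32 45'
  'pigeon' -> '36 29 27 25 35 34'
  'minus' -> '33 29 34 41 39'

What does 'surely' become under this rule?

39 41 38 25 32 45

The number is (letter's place in the alphabet, a=1) + 20.
On surely: s=19→39, u=21→41, r=18→38, e=5→25, l=12→32, y=25→45.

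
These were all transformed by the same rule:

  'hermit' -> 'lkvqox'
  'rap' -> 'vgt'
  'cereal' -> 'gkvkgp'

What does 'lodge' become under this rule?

The shift depends on letter class: consonant h→l is +4, but vowel e→k is +6. The rule splits by letter class: vowels +6, consonants +4.
For lodge: l(cons)+4=p, o(vowel)+6=u, d(cons)+4=h, g(cons)+4=k, e(vowel)+6=k.

puhkk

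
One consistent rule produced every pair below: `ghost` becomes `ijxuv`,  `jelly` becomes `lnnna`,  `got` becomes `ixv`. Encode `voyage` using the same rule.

The shift depends on letter class: consonant g→i is +2, but vowel o→x is +9. The rule splits by letter class: vowels +9, consonants +2.
On voyage: v(cons)+2=x, o(vowel)+9=x, y(cons)+2=a, a(vowel)+9=j, g(cons)+2=i, e(vowel)+9=n.

xxajin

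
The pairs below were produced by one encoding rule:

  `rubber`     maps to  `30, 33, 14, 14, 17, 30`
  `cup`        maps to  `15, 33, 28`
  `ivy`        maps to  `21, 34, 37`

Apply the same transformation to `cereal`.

15, 17, 30, 17, 13, 24

Each letter is replaced by its alphabet position (a=1..z=26) + 12.
For cereal: c=3→15, e=5→17, r=18→30, e=5→17, a=1→13, l=12→24.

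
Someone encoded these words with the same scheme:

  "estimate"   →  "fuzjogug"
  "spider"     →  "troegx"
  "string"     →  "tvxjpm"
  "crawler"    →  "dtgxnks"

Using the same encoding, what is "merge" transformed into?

Shifts by position in estimate: pos 0: e→f (+1), pos 1: s→u (+2), pos 2: t→z (+6), pos 3: i→j (+1), pos 4: m→o (+2), pos 5: a→g (+6) — repeating every 3. A repeating key of period 3 is used — shifts +1, +2, +6 over and over.
For merge: m+1=n, e+2=g, r+6=x, g+1=h, e+2=g.

ngxhg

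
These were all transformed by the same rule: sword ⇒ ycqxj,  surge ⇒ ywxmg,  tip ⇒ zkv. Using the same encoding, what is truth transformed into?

zxwzn

Vowels shift forward by 2 and consonants shift forward by 6.
For truth: t(cons)+6=z, r(cons)+6=x, u(vowel)+2=w, t(cons)+6=z, h(cons)+6=n.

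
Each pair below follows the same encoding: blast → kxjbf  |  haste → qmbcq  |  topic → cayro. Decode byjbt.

smash

Shifts by position in blast: pos 0: b→k (+9), pos 1: l→x (+12), pos 2: a→j (+9), pos 3: s→b (+9), pos 4: t→f (+12) — repeating every 3. A repeating key of period 3 is used — shifts +9, +12, +9 over and over.
Reversing it on byjbt: b−9=s, y−12=m, j−9=a, b−9=s, t−12=h.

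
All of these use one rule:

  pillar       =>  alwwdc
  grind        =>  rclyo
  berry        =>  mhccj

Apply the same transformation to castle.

The rule splits by letter class: vowels +3, consonants +11.
Applying it to castle: c(cons)+11=n, a(vowel)+3=d, s(cons)+11=d, t(cons)+11=e, l(cons)+11=w, e(vowel)+3=h.

nddewh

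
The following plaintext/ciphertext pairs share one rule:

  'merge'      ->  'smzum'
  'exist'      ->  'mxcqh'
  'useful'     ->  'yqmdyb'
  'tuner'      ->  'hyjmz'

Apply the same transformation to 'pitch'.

rchel

m(12)→s(18) and e(4)→m(12) fit y≡17x+22 (mod 26); the inverse of 17 mod 26 is 23. Treating letters as 0–25, the rule is x ↦ 17x + 22 (mod 26).
Applying it to pitch: p(15)→17·15+22≡17=r; i(8)→17·8+22≡2=c; t(19)→17·19+22≡7=h; c(2)→17·2+22≡4=e; h(7)→17·7+22≡11=l (all mod 26).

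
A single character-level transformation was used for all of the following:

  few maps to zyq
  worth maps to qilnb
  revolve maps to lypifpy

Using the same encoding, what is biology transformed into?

vcifias

Each letter is shifted forward by 20 in the alphabet (a Caesar shift of +20).
Applying it to biology: b+20=v, i+20=c, o+20=i, l+20=f, o+20=i, g+20=a, y+20=s.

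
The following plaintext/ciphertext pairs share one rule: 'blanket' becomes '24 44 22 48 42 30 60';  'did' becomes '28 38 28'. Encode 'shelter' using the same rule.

58 36 30 44 60 30 56

b(#2)→24 and l(#12)→44: differences scale by 2, so n = 2·pos + 20. Each letter becomes 2×(its alphabet position, a=1..z=26) + 20.
For shelter: s=19→58, h=8→36, e=5→30, l=12→44, t=20→60, e=5→30, r=18→56.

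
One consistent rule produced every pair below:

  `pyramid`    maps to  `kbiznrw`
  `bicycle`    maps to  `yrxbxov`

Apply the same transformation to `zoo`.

all

Each pair mirrors across the alphabet (p↔k, y↔b, r↔i): positions sum to 25. Letters are reflected about the middle of the alphabet (position → 25−position): Atbash.
Applying it to zoo: z↔a, o↔l, o↔l.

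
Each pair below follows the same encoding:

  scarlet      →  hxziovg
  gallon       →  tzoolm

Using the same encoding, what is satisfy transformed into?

hzgrhub

Each pair mirrors across the alphabet (s↔h, c↔x, a↔z): positions sum to 25. Each letter is replaced by its mirror in the alphabet: a↔z, b↔y, c↔x, and so on (the Atbash cipher).
On satisfy: s↔h, a↔z, t↔g, i↔r, s↔h, f↔u, y↔b.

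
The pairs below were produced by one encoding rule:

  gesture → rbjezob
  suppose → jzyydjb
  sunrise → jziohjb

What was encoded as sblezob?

g(6)→r(17) and e(4)→b(1) fit y≡21x+21 (mod 26); the inverse of 21 mod 26 is 5. Treating letters as 0–25, the rule is x ↦ 21x + 21 (mod 26).
Undoing it on sblezob: s(18)→5·(18−21)≡11=l; b(1)→5·(1−21)≡4=e; l(11)→5·(11−21)≡2=c; e(4)→5·(4−21)≡19=t; z(25)→5·(25−21)≡20=u; o(14)→5·(14−21)≡17=r; b(1)→5·(1−21)≡4=e (all mod 26).

lecture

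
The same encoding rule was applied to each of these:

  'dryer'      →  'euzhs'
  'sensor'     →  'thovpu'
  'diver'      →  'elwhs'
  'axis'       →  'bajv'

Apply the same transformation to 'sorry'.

trsuz

Shifts by position in dryer: pos 0: d→e (+1), pos 1: r→u (+3), pos 2: y→z (+1), pos 3: e→h (+3) — repeating every 2. The shifts repeat in a cycle of length 2: positions 0,1,… shift by +1, +3, then the pattern repeats.
Applying it to sorry: s+1=t, o+3=r, r+1=s, r+3=u, y+1=z.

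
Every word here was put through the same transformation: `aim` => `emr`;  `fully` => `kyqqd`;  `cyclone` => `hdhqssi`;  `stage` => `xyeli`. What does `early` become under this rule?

The shift depends on letter class: consonant m→r is +5, but vowel a→e is +4. The rule splits by letter class: vowels +4, consonants +5.
Applying it to early: e(vowel)+4=i, a(vowel)+4=e, r(cons)+5=w, l(cons)+5=q, y(cons)+5=d.

iewqd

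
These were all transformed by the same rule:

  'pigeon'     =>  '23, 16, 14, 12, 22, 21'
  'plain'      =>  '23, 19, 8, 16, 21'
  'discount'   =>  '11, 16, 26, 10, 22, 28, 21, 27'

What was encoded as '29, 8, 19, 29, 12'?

p is letter #16 and maps to 23: an offset of 7. Each letter is replaced by its alphabet position (a=1..z=26) + 7.
Undoing it on 29, 8, 19, 29, 12: 29→(29−7)÷1=22=v, 8→(8−7)÷1=1=a, 19→(19−7)÷1=12=l, 29→(29−7)÷1=22=v, 12→(12−7)÷1=5=e.

valve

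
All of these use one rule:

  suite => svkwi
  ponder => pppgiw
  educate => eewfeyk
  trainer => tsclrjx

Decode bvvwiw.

butter

In suite: s→s is +0, u→v is +1, i→k is +2, t→w is +3 — the shift increases by 1 each position. Each letter shifts forward by its position index (0, 1, 2, …) — the shift grows by one for each successive letter.
Decoding bvvwiw: b−0=b, v−1=u, v−2=t, w−3=t, i−4=e, w−5=r.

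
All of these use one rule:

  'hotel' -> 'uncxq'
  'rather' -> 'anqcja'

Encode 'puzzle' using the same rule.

The output letters match the input read backwards, each shifted +9: hotel reversed is letoh. Read the word backwards and shift each letter +9.
For puzzle: reverse → elzzup; then shift: e+9=n, l+9=u, z+9=i, z+9=i, u+9=d, p+9=y.

nuiidy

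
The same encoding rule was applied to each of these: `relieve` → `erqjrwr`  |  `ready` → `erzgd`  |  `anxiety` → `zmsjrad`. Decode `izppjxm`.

Each letter's alphabet position (a=0..z=25) is mapped through 11·x+25 mod 26 — an affine cipher.
Undoing it on izppjxm: i(8)→19·(8−25)≡15=p; z(25)→19·(25−25)≡0=a; p(15)→19·(15−25)≡18=s; p(15)→19·(15−25)≡18=s; j(9)→19·(9−25)≡8=i; x(23)→19·(23−25)≡14=o; m(12)→19·(12−25)≡13=n (all mod 26).

passion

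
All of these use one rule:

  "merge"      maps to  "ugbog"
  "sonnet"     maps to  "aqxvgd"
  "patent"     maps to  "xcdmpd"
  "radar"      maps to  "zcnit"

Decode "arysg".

Shifts by position in merge: pos 0: m→u (+8), pos 1: e→g (+2), pos 2: r→b (+10), pos 3: g→o (+8), pos 4: e→g (+2) — repeating every 3. A repeating key of period 3 is used — shifts +8, +2, +10 over and over.
Undoing it on arysg: a−8=s, r−2=p, y−10=o, s−8=k, g−2=e.

spoke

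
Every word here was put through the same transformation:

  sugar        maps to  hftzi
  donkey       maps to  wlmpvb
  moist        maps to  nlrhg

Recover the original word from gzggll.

Letters are reflected about the middle of the alphabet (position → 25−position): Atbash.
Decoding gzggll: g↔t, z↔a, g↔t, g↔t, l↔o, l↔o.

tattoo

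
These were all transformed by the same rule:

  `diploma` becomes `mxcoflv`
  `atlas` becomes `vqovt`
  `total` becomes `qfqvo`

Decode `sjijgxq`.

d(3)→m(12) and i(8)→x(23) fit y≡23x+21 (mod 26); the inverse of 23 mod 26 is 17. This is an affine cipher: with a=0,…,z=25, each position x becomes (23x+21) mod 26.
Undoing it on sjijgxq: s(18)→17·(18−21)≡1=b; j(9)→17·(9−21)≡4=e; i(8)→17·(8−21)≡13=n; j(9)→17·(9−21)≡4=e; g(6)→17·(6−21)≡5=f; x(23)→17·(23−21)≡8=i; q(16)→17·(16−21)≡19=t (all mod 26).

benefit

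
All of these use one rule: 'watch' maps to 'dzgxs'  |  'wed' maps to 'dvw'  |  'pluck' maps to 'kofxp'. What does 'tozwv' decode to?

glade

Each pair mirrors across the alphabet (w↔d, a↔z, t↔g): positions sum to 25. This is the alphabet-reversal cipher (Atbash): a becomes z, b becomes y, etc.
Reversing it on tozwv: t↔g, o↔l, z↔a, w↔d, v↔e.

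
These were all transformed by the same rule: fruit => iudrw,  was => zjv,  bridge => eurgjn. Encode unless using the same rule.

The shift depends on letter class: consonant f→i is +3, but vowel u→d is +9. Two shifts are in play — +9 for a/e/i/o/u, +3 for every other letter.
On unless: u(vowel)+9=d, n(cons)+3=q, l(cons)+3=o, e(vowel)+9=n, s(cons)+3=v, s(cons)+3=v.

dqonvv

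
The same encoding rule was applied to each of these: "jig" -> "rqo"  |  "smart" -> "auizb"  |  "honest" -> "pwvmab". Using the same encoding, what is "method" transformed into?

Compare letters: j→r is +8, i→q is +8, g→o is +8 — a constant shift. This is a Caesar cipher with shift 8.
Applying it to method: m+8=u, e+8=m, t+8=b, h+8=p, o+8=w, d+8=l.

umbpwl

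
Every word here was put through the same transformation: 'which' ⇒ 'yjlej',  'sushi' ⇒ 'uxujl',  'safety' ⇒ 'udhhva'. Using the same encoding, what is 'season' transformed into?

The shift depends on letter class: consonant w→y is +2, but vowel i→l is +3. Two shifts are in play — +3 for a/e/i/o/u, +2 for every other letter.
Applying it to season: s(cons)+2=u, e(vowel)+3=h, a(vowel)+3=d, s(cons)+2=u, o(vowel)+3=r, n(cons)+2=p.

uhdurp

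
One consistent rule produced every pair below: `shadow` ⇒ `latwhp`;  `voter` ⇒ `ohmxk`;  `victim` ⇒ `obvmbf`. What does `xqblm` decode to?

exist

Compare letters: s→l is +19, h→a is +19, a→t is +19 — a constant shift. Each letter is shifted forward by 19 in the alphabet (a Caesar shift of +19).
Reversing it on xqblm: x−19=e, q−19=x, b−19=i, l−19=s, m−19=t.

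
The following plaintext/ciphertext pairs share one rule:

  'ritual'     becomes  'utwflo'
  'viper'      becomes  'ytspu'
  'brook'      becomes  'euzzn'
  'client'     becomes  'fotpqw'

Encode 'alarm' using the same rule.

The shift depends on letter class: consonant r→u is +3, but vowel i→t is +11. Vowels shift forward by 11 and consonants shift forward by 3.
For alarm: a(vowel)+11=l, l(cons)+3=o, a(vowel)+11=l, r(cons)+3=u, m(cons)+3=p.

lolup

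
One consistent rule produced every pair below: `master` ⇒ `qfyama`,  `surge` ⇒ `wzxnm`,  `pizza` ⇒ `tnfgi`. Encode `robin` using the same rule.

In master: m→q is +4, a→f is +5, s→y is +6, t→a is +7 — the shift increases by 1 each position. Letter i (0-indexed) is shifted by i+4, so successive shifts are 4, 5, 6, ….
On robin: r+4=v, o+5=t, b+6=h, i+7=p, n+8=v.

vthpv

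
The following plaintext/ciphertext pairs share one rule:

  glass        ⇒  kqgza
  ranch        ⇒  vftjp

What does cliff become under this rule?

Each letter shifts forward by (position + 4), i.e. 4, 5, 6, … — the shift grows by one for each successive letter.
Applying it to cliff: c+4=g, l+5=q, i+6=o, f+7=m, f+8=n.

gqomn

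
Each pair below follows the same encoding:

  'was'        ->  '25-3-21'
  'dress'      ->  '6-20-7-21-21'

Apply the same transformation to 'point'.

The number is (letter's place in the alphabet, a=1) + 2.
For point: p=16→18, o=15→17, i=9→11, n=14→16, t=20→22.

18-17-11-16-22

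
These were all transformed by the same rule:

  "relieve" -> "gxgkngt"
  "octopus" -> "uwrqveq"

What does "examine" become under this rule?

The output letters match the input read backwards, each shifted +2: relieve reversed is eveiler. Two steps: reverse the string, then apply a Caesar shift of +2.
For examine: reverse → enimaxe; then shift: e+2=g, n+2=p, i+2=k, m+2=o, a+2=c, x+2=z, e+2=g.

gpkoczg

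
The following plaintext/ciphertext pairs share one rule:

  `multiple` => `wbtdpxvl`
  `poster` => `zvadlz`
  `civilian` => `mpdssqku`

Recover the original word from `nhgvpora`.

daylight

Shifts by position in multiple: pos 0: m→w (+10), pos 1: u→b (+7), pos 2: l→t (+8), pos 3: t→d (+10), pos 4: i→p (+7), pos 5: p→x (+8) — repeating every 3. A repeating key of period 3 is used — shifts +10, +7, +8 over and over.
Undoing it on nhgvpora: n−10=d, h−7=a, g−8=y, v−10=l, p−7=i, o−8=g, r−10=h, a−7=t.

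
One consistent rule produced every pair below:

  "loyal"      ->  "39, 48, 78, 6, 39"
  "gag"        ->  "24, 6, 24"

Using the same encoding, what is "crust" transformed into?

12, 57, 66, 60, 63

With a=1..z=26, the number is 3·pos + 3.
For crust: c=3→12, r=18→57, u=21→66, s=19→60, t=20→63.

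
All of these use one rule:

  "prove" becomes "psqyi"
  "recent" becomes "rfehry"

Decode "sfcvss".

Letter i (0-indexed) is shifted by i+0, so successive shifts are 0, 1, 2, ….
Decoding sfcvss: s−0=s, f−1=e, c−2=a, v−3=s, s−4=o, s−5=n.

season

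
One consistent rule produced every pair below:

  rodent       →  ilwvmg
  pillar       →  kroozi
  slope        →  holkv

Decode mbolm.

nylon

Each pair mirrors across the alphabet (r↔i, o↔l, d↔w): positions sum to 25. This is the alphabet-reversal cipher (Atbash): a becomes z, b becomes y, etc.
Decoding mbolm: m↔n, b↔y, o↔l, l↔o, m↔n.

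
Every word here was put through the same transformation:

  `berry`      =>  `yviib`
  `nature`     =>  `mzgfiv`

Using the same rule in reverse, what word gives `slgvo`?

Each pair mirrors across the alphabet (b↔y, e↔v, r↔i): positions sum to 25. Each letter is replaced by its mirror in the alphabet: a↔z, b↔y, c↔x, and so on (the Atbash cipher).
Reversing it on slgvo: s↔h, l↔o, g↔t, v↔e, o↔l.

hotel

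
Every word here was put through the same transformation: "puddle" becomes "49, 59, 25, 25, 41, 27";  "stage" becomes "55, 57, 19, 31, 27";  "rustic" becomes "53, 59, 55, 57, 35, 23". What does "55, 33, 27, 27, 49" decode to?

p(#16)→49 and u(#21)→59: differences scale by 2, so n = 2·pos + 17. The formula is n = 2×(alphabet index, a=1) + 17.
Undoing it on 55, 33, 27, 27, 49: 55→(55−17)÷2=19=s, 33→(33−17)÷2=8=h, 27→(27−17)÷2=5=e, 27→(27−17)÷2=5=e, 49→(49−17)÷2=16=p.

sheep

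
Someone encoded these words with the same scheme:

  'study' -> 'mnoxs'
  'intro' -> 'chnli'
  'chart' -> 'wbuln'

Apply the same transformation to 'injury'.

chdols

Compare letters: s→m is +20, t→n is +20, u→o is +20 — a constant shift. It's a constant shift of +20 (ROT20).
Applying it to injury: i+20=c, n+20=h, j+20=d, u+20=o, r+20=l, y+20=s.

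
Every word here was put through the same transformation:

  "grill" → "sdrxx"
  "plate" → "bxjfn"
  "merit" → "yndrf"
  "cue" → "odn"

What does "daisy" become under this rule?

pjrek

The shift depends on letter class: consonant g→s is +12, but vowel i→r is +9. The rule splits by letter class: vowels +9, consonants +12.
Applying it to daisy: d(cons)+12=p, a(vowel)+9=j, i(vowel)+9=r, s(cons)+12=e, y(cons)+12=k.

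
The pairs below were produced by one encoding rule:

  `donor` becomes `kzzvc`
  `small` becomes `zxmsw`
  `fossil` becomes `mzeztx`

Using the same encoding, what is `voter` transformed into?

Shifts by position in donor: pos 0: d→k (+7), pos 1: o→z (+11), pos 2: n→z (+12), pos 3: o→v (+7), pos 4: r→c (+11) — repeating every 3. A repeating key of period 3 is used — shifts +7, +11, +12 over and over.
For voter: v+7=c, o+11=z, t+12=f, e+7=l, r+11=c.

czflc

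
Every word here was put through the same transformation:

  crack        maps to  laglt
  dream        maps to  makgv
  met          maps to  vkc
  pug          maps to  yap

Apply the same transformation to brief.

kaoko

The shift depends on letter class: consonant c→l is +9, but vowel a→g is +6. Vowels shift forward by 6 and consonants shift forward by 9.
On brief: b(cons)+9=k, r(cons)+9=a, i(vowel)+6=o, e(vowel)+6=k, f(cons)+9=o.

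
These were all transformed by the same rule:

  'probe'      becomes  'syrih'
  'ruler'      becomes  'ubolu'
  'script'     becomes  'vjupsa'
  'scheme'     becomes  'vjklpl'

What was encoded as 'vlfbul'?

A repeating key of period 2 is used — shifts +3, +7 over and over.
Undoing it on vlfbul: v−3=s, l−7=e, f−3=c, b−7=u, u−3=r, l−7=e.

secure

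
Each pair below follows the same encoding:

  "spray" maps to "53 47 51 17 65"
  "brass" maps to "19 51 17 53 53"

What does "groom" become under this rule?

The formula is n = 2×(alphabet index, a=1) + 15.
Applying it to groom: g=7→29, r=18→51, o=15→45, o=15→45, m=13→41.

29 51 45 45 41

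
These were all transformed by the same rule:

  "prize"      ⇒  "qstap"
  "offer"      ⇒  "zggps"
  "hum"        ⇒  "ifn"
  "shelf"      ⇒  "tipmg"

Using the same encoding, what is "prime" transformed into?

The rule splits by letter class: vowels +11, consonants +1.
Applying it to prime: p(cons)+1=q, r(cons)+1=s, i(vowel)+11=t, m(cons)+1=n, e(vowel)+11=p.

qstnp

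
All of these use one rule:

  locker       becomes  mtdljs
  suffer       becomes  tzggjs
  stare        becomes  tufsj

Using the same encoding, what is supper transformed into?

tzqqjs

The shift depends on letter class: consonant l→m is +1, but vowel o→t is +5. The rule splits by letter class: vowels +5, consonants +1.
Applying it to supper: s(cons)+1=t, u(vowel)+5=z, p(cons)+1=q, p(cons)+1=q, e(vowel)+5=j, r(cons)+1=s.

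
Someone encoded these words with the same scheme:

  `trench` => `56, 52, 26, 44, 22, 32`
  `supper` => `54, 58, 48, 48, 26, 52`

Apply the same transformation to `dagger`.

24, 18, 30, 30, 26, 52

Each letter becomes 2×(its alphabet position, a=1..z=26) + 16.
Applying it to dagger: d=4→24, a=1→18, g=7→30, g=7→30, e=5→26, r=18→52.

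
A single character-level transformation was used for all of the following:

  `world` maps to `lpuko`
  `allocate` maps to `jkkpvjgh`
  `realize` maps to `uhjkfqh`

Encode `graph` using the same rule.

w(22)→l(11) and o(14)→p(15) fit y≡19x+9 (mod 26); the inverse of 19 mod 26 is 11. This is an affine cipher: with a=0,…,z=25, each position x becomes (19x+9) mod 26.
Applying it to graph: g(6)→19·6+9≡19=t; r(17)→19·17+9≡20=u; a(0)→19·0+9≡9=j; p(15)→19·15+9≡8=i; h(7)→19·7+9≡12=m (all mod 26).

tujim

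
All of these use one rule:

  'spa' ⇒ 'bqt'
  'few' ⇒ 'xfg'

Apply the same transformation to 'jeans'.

tobfk

The output letters match the input read backwards, each shifted +1: spa reversed is aps. Two steps: reverse the string, then apply a Caesar shift of +1.
Applying it to jeans: reverse → snaej; then shift: s+1=t, n+1=o, a+1=b, e+1=f, j+1=k.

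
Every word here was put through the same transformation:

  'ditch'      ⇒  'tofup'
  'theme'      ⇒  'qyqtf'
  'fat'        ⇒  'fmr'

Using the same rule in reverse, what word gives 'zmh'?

The output letters match the input read backwards, each shifted +12: ditch reversed is hctid. Read the word backwards and shift each letter +12.
Decoding zmh: shift back: z−12=n, m−12=a, h−12=v → nav; then reverse → van.

van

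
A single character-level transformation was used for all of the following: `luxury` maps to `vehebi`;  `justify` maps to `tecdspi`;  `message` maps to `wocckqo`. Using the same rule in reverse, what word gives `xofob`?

never

Every letter moves 10 places later in the alphabet, wrapping around z→a.
Undoing it on xofob: x−10=n, o−10=e, f−10=v, o−10=e, b−10=r.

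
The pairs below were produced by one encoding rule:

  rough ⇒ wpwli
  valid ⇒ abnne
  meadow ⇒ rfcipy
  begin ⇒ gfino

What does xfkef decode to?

Shifts by position in rough: pos 0: r→w (+5), pos 1: o→p (+1), pos 2: u→w (+2), pos 3: g→l (+5), pos 4: h→i (+1) — repeating every 3. A repeating key of period 3 is used — shifts +5, +1, +2 over and over.
Decoding xfkef: x−5=s, f−1=e, k−2=i, e−5=z, f−1=e.

seize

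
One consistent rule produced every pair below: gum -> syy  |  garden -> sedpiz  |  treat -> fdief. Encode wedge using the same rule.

iipsi

Vowels shift forward by 4 and consonants shift forward by 12.
For wedge: w(cons)+12=i, e(vowel)+4=i, d(cons)+12=p, g(cons)+12=s, e(vowel)+4=i.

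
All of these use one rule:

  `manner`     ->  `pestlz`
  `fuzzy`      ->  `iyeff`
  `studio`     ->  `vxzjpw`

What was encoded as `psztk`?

mound

Each letter shifts forward by (position + 3), i.e. 3, 4, 5, … — the shift grows by one for each successive letter.
Undoing it on psztk: p−3=m, s−4=o, z−5=u, t−6=n, k−7=d.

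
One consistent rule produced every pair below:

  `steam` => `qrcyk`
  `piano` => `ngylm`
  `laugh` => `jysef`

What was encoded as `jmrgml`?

Compare letters: s→q is +24, t→r is +24, e→c is +24 — a constant shift. Every letter moves 24 places later in the alphabet, wrapping around z→a.
Decoding jmrgml: j−24=l, m−24=o, r−24=t, g−24=i, m−24=o, l−24=n.

lotion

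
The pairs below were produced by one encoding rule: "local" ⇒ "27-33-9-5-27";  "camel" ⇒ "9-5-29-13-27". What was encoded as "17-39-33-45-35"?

The formula is n = 2×(alphabet index, a=1) + 3.
Reversing it on 17-39-33-45-35: 17→(17−3)÷2=7=g, 39→(39−3)÷2=18=r, 33→(33−3)÷2=15=o, 45→(45−3)÷2=21=u, 35→(35−3)÷2=16=p.

group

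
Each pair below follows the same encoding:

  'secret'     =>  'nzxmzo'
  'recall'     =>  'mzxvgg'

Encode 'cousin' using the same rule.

xjpndi

Compare letters: s→n is +21, e→z is +21, c→x is +21 — a constant shift. Every letter moves 21 places later in the alphabet, wrapping around z→a.
On cousin: c+21=x, o+21=j, u+21=p, s+21=n, i+21=d, n+21=i.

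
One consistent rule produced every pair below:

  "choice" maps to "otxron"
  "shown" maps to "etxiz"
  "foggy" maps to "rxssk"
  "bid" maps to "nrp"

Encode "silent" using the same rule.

erxnzf

The shift depends on letter class: consonant c→o is +12, but vowel o→x is +9. Two shifts are in play — +9 for a/e/i/o/u, +12 for every other letter.
Applying it to silent: s(cons)+12=e, i(vowel)+9=r, l(cons)+12=x, e(vowel)+9=n, n(cons)+12=z, t(cons)+12=f.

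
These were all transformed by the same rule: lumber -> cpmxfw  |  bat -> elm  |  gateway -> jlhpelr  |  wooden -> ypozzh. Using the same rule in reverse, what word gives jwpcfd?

The output letters match the input read backwards, each shifted +11: lumber reversed is rebmul. Two steps: reverse the string, then apply a Caesar shift of +11.
Decoding jwpcfd: shift back: j−11=y, w−11=l, p−11=e, c−11=r, f−11=u, d−11=s → ylerus; then reverse → surely.

surely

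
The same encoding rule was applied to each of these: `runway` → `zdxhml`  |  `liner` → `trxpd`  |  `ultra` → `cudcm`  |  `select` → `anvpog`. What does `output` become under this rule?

In runway: r→z is +8, u→d is +9, n→x is +10, w→h is +11 — the shift increases by 1 each position. The shift increases by 1 at each position, starting from +8: 8, 9, 10, ….
For output: o+8=w, u+9=d, t+10=d, p+11=a, u+12=g, t+13=g.

wddagg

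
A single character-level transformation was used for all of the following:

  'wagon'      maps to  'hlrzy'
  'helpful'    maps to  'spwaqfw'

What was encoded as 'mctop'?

bride

It's a constant shift of +11 (ROT11).
Reversing it on mctop: m−11=b, c−11=r, t−11=i, o−11=d, p−11=e.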